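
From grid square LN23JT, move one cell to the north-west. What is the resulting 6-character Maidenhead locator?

Longitude subsquare j = 9; −1 → 8 = i.
Latitude subsquare t = 19; +1 → 20 = u.

LN23iu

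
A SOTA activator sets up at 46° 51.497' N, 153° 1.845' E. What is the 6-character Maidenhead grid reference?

QN66mu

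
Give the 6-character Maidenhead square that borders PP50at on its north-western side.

PP40xu

Longitude subsquare a = 0; −1 → -1, wraps to 23 = x, carry into square.
Longitude square 5; −1 → 4.
Latitude subsquare t = 19; +1 → 20 = u.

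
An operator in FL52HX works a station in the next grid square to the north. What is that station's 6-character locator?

FL53ha

Latitude subsquare x = 23; +1 → 24, wraps to 0 = a, carry into square.
Latitude square 2; +1 → 3.
The longitude characters are unchanged.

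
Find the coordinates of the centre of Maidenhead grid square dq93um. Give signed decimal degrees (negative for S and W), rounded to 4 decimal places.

73.5208, -100.2917

Field D=3, Q=16: +3·20° lon, +16·10° lat → SW at lon -120°, lat 70°.
Square 9, 3: +9·2° lon, +3·1° lat → SW at lon -102°, lat 73°.
Subsquare u=20, m=12: +20·0.0833333° lon, +12·0.0416667° lat → SW at lon -100.333°, lat 73.5°.
Cell spans 0.0833333° lon × 0.0416667° lat. Centre is SW corner plus half of each.
latitude 73.5208, longitude -100.2917.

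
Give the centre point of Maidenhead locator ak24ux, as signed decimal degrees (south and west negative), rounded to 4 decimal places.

14.9792, -174.2917

Field A=0, K=10: +0·20° lon, +10·10° lat → SW at lon -180°, lat 10°.
Square 2, 4: +2·2° lon, +4·1° lat → SW at lon -176°, lat 14°.
Subsquare u=20, x=23: +20·0.0833333° lon, +23·0.0416667° lat → SW at lon -174.333°, lat 14.9583°.
Cell spans 0.0833333° lon × 0.0416667° lat. Centre is SW corner plus half of each.
latitude 14.9792, longitude -174.2917.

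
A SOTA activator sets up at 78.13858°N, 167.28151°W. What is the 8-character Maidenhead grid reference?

AQ68id63

Offset from 180°W / 90°S: lon 12.71849°, lat 168.13858°.
Field: lon ⌊12.71849/20⌋ = 0 → A; lat ⌊168.13858/10⌋ = 16 → Q.
Square: lon ⌊12.71849/2⌋ = 6; lat ⌊8.13858/1⌋ = 8.
Subsquare: lon ⌊0.71849/0.0833333⌋ = 8 → i; lat ⌊0.13858/0.0416667⌋ = 3 → d.
Extended square: lon ⌊0.05182/0.00833333⌋ = 6; lat ⌊0.01358/0.00416667⌋ = 3.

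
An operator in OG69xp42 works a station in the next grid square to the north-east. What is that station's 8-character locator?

OG69xp53

Longitude extended square 4; +1 → 5.
Latitude extended square 2; +1 → 3.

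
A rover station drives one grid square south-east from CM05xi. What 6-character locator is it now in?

CM15ah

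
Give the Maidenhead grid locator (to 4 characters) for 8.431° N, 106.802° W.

DJ68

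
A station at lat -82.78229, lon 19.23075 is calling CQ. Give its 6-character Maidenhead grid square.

Shift to the Maidenhead origin (180°W, 90°S): lon 199.2308, lat 7.2177.
Field: 199.2308/20 → 9 → J, 7.2177/10 → 0 → A; chars JA.
Square: 19.2308/2 → 9, 7.2177/1 → 7; chars 97.
Subsquare: 1.2308/0.0833333 → 14 → o, 0.2177/0.0416667 → 5 → f; chars of.

JA97of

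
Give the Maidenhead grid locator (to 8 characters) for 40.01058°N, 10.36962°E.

Add 180° to longitude and 90° to latitude: 190.36962, 130.01058.
Field: 190.36962/20 → 9 → J, 130.01058/10 → 13 → N; chars JN.
Square: 10.36962/2 → 5, 0.01058/1 → 0; chars 50.
Subsquare: 0.36962/0.0833333 → 4 → e, 0.01058/0.0416667 → 0 → a; chars ea.
Extended square: 0.03629/0.00833333 → 4, 0.01058/0.00416667 → 2; chars 42.

JN50ea42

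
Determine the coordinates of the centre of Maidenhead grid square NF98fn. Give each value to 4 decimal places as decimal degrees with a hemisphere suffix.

31.4375° S, 98.4583° E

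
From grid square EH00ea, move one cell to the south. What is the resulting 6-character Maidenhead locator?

EG09ex

Latitude subsquare a = 0; −1 → -1, wraps to 23 = x, carry into square.
Latitude square 0; −1 → -1, wraps to 9, carry into field.
Latitude field H = 7; −1 → 6 = G.
The longitude characters are unchanged.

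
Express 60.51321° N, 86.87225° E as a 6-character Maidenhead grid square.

NP30km

Shift to the Maidenhead origin (180°W, 90°S): lon 266.8723, lat 150.5132.
Field: 266.8723/20 → 13 → N, 150.5132/10 → 15 → P; chars NP.
Square: 6.8723/2 → 3, 0.5132/1 → 0; chars 30.
Subsquare: 0.8723/0.0833333 → 10 → k, 0.5132/0.0416667 → 12 → m; chars km.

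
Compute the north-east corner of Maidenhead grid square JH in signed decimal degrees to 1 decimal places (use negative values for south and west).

-10.0, 20.0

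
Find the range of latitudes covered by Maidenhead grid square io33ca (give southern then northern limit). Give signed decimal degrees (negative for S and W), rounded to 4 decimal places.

Field I=8, O=14: +8·20° lon, +14·10° lat → SW at lon -20°, lat 50°.
Square 3, 3: +3·2° lon, +3·1° lat → SW at lon -14°, lat 53°.
Subsquare c=2, a=0: +2·0.0833333° lon, +0·0.0416667° lat → SW at lon -13.8333°, lat 53°.
Cell spans 0.0833333° lon × 0.0416667° lat.
south 53.0000, north 53.0417.

53.0000, 53.0417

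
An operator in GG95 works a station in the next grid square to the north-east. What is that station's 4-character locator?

HG06

Longitude square 9; +1 → 10, wraps to 0, carry into field.
Longitude field G = 6; +1 → 7 = H.
Latitude square 5; +1 → 6.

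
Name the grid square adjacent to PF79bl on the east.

PF79cl

Longitude subsquare b = 1; +1 → 2 = c.
The latitude characters are unchanged.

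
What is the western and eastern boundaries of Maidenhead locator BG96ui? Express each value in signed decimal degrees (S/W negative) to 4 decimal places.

-140.3333, -140.2500

Field B=1, G=6: +1·20° lon, +6·10° lat → SW at lon -160°, lat -30°.
Square 9, 6: +9·2° lon, +6·1° lat → SW at lon -142°, lat -24°.
Subsquare u=20, i=8: +20·0.0833333° lon, +8·0.0416667° lat → SW at lon -140.333°, lat -23.6667°.
Cell spans 0.0833333° lon × 0.0416667° lat.
west -140.3333, east -140.2500.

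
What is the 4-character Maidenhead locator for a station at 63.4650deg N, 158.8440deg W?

BP03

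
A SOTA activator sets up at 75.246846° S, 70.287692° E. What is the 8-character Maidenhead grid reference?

Offset from 180°W / 90°S: lon 250.28769°, lat 14.75315°.
Field: lon ⌊250.28769/20⌋ = 12 → M; lat ⌊14.75315/10⌋ = 1 → B.
Square: lon ⌊10.28769/2⌋ = 5; lat ⌊4.75315/1⌋ = 4.
Subsquare: lon ⌊0.28769/0.0833333⌋ = 3 → d; lat ⌊0.75315/0.0416667⌋ = 18 → s.
Extended square: lon ⌊0.03769/0.00833333⌋ = 4; lat ⌊0.00315/0.00416667⌋ = 0.

MB54ds40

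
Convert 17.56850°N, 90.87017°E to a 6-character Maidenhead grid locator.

NK57kn

Shift to the Maidenhead origin (180°W, 90°S): lon 270.8702, lat 107.5685.
Field: lon ⌊270.8702/20⌋ = 13 → N; lat ⌊107.5685/10⌋ = 10 → K.
Square: lon ⌊10.8702/2⌋ = 5; lat ⌊7.5685/1⌋ = 7.
Subsquare: lon ⌊0.8702/0.0833333⌋ = 10 → k; lat ⌊0.5685/0.0416667⌋ = 13 → n.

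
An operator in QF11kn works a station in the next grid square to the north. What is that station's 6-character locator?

QF11ko

Latitude subsquare n = 13; +1 → 14 = o.
The longitude characters are unchanged.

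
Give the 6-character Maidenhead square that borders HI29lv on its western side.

Longitude subsquare l = 11; −1 → 10 = k.
The latitude characters are unchanged.

HI29kv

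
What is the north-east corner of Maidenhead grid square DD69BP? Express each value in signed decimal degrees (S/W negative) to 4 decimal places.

-50.3333, -107.8333

Field D=3, D=3: +3·20° lon, +3·10° lat → SW at lon -120°, lat -60°.
Square 6, 9: +6·2° lon, +9·1° lat → SW at lon -108°, lat -51°.
Subsquare b=1, p=15: +1·0.0833333° lon, +15·0.0416667° lat → SW at lon -107.917°, lat -50.375°.
Cell spans 0.0833333° lon × 0.0416667° lat. NE corner is SW corner plus one full cell.
latitude -50.3333, longitude -107.8333.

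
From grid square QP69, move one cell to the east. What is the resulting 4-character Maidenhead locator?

QP79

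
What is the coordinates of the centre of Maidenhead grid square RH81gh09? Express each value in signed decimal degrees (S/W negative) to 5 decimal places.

-18.66875, 176.50417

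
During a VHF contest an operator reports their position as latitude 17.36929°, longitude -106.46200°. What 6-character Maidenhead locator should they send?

DK67si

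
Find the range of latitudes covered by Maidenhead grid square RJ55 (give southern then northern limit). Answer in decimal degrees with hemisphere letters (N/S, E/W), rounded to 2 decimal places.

Field R=17, J=9: +17·20° lon, +9·10° lat → SW at lon 160°, lat 0°.
Square 5, 5: +5·2° lon, +5·1° lat → SW at lon 170°, lat 5°.
Cell spans 2° lon × 1° lat.
south 5.00° N, north 6.00° N.

5.00° N, 6.00° N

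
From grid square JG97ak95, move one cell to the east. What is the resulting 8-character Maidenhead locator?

Longitude extended square 9; +1 → 10, wraps to 0, carry into subsquare.
Longitude subsquare a = 0; +1 → 1 = b.
The latitude characters are unchanged.

JG97bk05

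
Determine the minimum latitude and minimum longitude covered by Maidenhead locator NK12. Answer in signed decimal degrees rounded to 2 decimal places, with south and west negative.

12.00, 82.00

Field N=13, K=10: +13·20° lon, +10·10° lat → SW at lon 80°, lat 10°.
Square 1, 2: +1·2° lon, +2·1° lat → SW at lon 82°, lat 12°.
latitude 12.00, longitude 82.00.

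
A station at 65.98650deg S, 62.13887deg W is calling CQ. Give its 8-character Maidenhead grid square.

Shift to the Maidenhead origin (180°W, 90°S): lon 117.86113, lat 24.01350.
Field: lon ⌊117.86113/20⌋ = 5 → F; lat ⌊24.01350/10⌋ = 2 → C.
Square: lon ⌊17.86113/2⌋ = 8; lat ⌊4.01350/1⌋ = 4.
Subsquare: lon ⌊1.86113/0.0833333⌋ = 22 → w; lat ⌊0.01350/0.0416667⌋ = 0 → a.
Extended square: lon ⌊0.02780/0.00833333⌋ = 3; lat ⌊0.01350/0.00416667⌋ = 3.

FC84wa33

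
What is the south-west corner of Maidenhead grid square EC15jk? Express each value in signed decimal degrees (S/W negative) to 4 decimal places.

-64.5833, -97.2500

Field E=4, C=2: +4·20° lon, +2·10° lat → SW at lon -100°, lat -70°.
Square 1, 5: +1·2° lon, +5·1° lat → SW at lon -98°, lat -65°.
Subsquare j=9, k=10: +9·0.0833333° lon, +10·0.0416667° lat → SW at lon -97.25°, lat -64.5833°.
latitude -64.5833, longitude -97.2500.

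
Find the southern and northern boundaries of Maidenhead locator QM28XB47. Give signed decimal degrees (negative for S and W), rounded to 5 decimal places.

Field Q=16, M=12: +16·20° lon, +12·10° lat → SW at lon 140°, lat 30°.
Square 2, 8: +2·2° lon, +8·1° lat → SW at lon 144°, lat 38°.
Subsquare x=23, b=1: +23·0.0833333° lon, +1·0.0416667° lat → SW at lon 145.917°, lat 38.0417°.
Extended square 4, 7: +4·0.00833333° lon, +7·0.00416667° lat → SW at lon 145.95°, lat 38.0708°.
Cell spans 0.00833333° lon × 0.00416667° lat.
south 38.07083, north 38.07500.

38.07083, 38.07500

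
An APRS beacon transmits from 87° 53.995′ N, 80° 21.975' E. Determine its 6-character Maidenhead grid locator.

NR07ev

Add 180° to longitude and 90° to latitude: 260.3662, 177.8999.
Field: lon ⌊260.3662/20⌋ = 13 → N; lat ⌊177.8999/10⌋ = 17 → R.
Square: lon ⌊0.3662/2⌋ = 0; lat ⌊7.8999/1⌋ = 7.
Subsquare: lon ⌊0.3662/0.0833333⌋ = 4 → e; lat ⌊0.8999/0.0416667⌋ = 21 → v.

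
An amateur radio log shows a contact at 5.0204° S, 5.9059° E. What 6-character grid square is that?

Offset from 180°W / 90°S: lon 185.9059°, lat 84.9796°.
Field: 185.9059/20 → 9 → J, 84.9796/10 → 8 → I; chars JI.
Square: 5.9059/2 → 2, 4.9796/1 → 4; chars 24.
Subsquare: 1.9059/0.0833333 → 22 → w, 0.9796/0.0416667 → 23 → x; chars wx.

JI24wx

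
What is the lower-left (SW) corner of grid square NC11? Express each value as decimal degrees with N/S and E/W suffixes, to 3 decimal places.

69.000° S, 82.000° E

Field N=13, C=2: +13·20° lon, +2·10° lat → SW at lon 80°, lat -70°.
Square 1, 1: +1·2° lon, +1·1° lat → SW at lon 82°, lat -69°.
latitude 69.000° S, longitude 82.000° E.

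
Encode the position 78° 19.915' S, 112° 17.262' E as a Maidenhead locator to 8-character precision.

OB61dq40

Add 180° to longitude and 90° to latitude: 292.28770, 11.66808.
Field: 292.28770/20 → 14 → O, 11.66808/10 → 1 → B; chars OB.
Square: 12.28770/2 → 6, 1.66808/1 → 1; chars 61.
Subsquare: 0.28770/0.0833333 → 3 → d, 0.66808/0.0416667 → 16 → q; chars dq.
Extended square: 0.03770/0.00833333 → 4, 0.00142/0.00416667 → 0; chars 40.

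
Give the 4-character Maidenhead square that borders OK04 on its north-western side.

Longitude square 0; −1 → -1, wraps to 9, carry into field.
Longitude field O = 14; −1 → 13 = N.
Latitude square 4; +1 → 5.

NK95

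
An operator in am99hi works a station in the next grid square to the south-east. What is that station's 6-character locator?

AM99ih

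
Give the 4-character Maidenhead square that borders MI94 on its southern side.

Latitude square 4; −1 → 3.
The longitude characters are unchanged.

MI93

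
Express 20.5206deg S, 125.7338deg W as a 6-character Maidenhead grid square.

CG79dl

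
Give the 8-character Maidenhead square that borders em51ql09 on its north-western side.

Longitude extended square 0; −1 → -1, wraps to 9, carry into subsquare.
Longitude subsquare q = 16; −1 → 15 = p.
Latitude extended square 9; +1 → 10, wraps to 0, carry into subsquare.
Latitude subsquare l = 11; +1 → 12 = m.

EM51pm90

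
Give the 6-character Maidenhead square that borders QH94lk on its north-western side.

QH94kl

Longitude subsquare l = 11; −1 → 10 = k.
Latitude subsquare k = 10; +1 → 11 = l.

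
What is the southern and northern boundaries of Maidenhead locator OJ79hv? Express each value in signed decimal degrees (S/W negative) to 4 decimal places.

Field O=14, J=9: +14·20° lon, +9·10° lat → SW at lon 100°, lat 0°.
Square 7, 9: +7·2° lon, +9·1° lat → SW at lon 114°, lat 9°.
Subsquare h=7, v=21: +7·0.0833333° lon, +21·0.0416667° lat → SW at lon 114.583°, lat 9.875°.
Cell spans 0.0833333° lon × 0.0416667° lat.
south 9.8750, north 9.9167.

9.8750, 9.9167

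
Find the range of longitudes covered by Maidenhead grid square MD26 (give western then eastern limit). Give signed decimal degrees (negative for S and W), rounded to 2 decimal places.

64.00, 66.00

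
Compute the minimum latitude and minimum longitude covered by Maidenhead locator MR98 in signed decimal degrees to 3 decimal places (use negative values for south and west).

88.000, 78.000

Field M=12, R=17: +12·20° lon, +17·10° lat → SW at lon 60°, lat 80°.
Square 9, 8: +9·2° lon, +8·1° lat → SW at lon 78°, lat 88°.
latitude 88.000, longitude 78.000.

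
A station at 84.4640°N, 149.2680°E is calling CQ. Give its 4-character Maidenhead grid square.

QR44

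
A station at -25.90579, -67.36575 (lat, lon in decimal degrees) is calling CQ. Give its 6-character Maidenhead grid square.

Offset from 180°W / 90°S: lon 112.6342°, lat 64.0942°.
Field (20°×10°, letters A–R): 112.6342/20 → 5 → F, 64.0942/10 → 6 → G; chars FG.
Square (2°×1°, digits 0–9): 12.6342/2 → 6, 4.0942/1 → 4; chars 64.
Subsquare (5′×2.5′, letters a–x): 0.6342/0.0833333 → 7 → h, 0.0942/0.0416667 → 2 → c; chars hc.

FG64hc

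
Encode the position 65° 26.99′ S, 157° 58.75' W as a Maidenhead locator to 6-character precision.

BC14an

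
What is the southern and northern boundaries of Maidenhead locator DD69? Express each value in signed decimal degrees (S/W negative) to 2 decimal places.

Field D=3, D=3: +3·20° lon, +3·10° lat → SW at lon -120°, lat -60°.
Square 6, 9: +6·2° lon, +9·1° lat → SW at lon -108°, lat -51°.
Cell spans 2° lon × 1° lat.
south -51.00, north -50.00.

-51.00, -50.00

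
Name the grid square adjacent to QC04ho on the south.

QC04hn

Latitude subsquare o = 14; −1 → 13 = n.
The longitude characters are unchanged.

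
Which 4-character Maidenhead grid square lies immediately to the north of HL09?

HM00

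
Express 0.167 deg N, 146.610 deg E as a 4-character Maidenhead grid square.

Add 180° to longitude and 90° to latitude: 326.61, 90.17.
Field (20°×10°, letters A–R): 326.61/20 → 16 → Q, 90.17/10 → 9 → J; chars QJ.
Square (2°×1°, digits 0–9): 6.61/2 → 3, 0.17/1 → 0; chars 30.

QJ30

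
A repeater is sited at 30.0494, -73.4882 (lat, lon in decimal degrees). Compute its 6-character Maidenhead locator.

FM30gb

Add 180° to longitude and 90° to latitude: 106.5118, 120.0494.
Field: lon ⌊106.5118/20⌋ = 5 → F; lat ⌊120.0494/10⌋ = 12 → M.
Square: lon ⌊6.5118/2⌋ = 3; lat ⌊0.0494/1⌋ = 0.
Subsquare: lon ⌊0.5118/0.0833333⌋ = 6 → g; lat ⌊0.0494/0.0416667⌋ = 1 → b.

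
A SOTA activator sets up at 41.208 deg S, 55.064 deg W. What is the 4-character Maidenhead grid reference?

Offset from 180°W / 90°S: lon 124.94°, lat 48.79°.
Field: 124.94/20 → 6 → G, 48.79/10 → 4 → E; chars GE.
Square: 4.94/2 → 2, 8.79/1 → 8; chars 28.

GE28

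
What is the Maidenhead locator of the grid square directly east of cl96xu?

DL06au

Longitude subsquare x = 23; +1 → 24, wraps to 0 = a, carry into square.
Longitude square 9; +1 → 10, wraps to 0, carry into field.
Longitude field C = 2; +1 → 3 = D.
The latitude characters are unchanged.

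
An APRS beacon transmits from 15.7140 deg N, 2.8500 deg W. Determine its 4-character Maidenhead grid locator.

IK85

Shift to the Maidenhead origin (180°W, 90°S): lon 177.15, lat 105.71.
Field: 177.15/20 → 8 → I, 105.71/10 → 10 → K; chars IK.
Square: 17.15/2 → 8, 5.71/1 → 5; chars 85.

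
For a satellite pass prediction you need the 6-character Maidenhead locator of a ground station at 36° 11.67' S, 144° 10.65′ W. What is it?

BF73vt

Shift to the Maidenhead origin (180°W, 90°S): lon 35.8225, lat 53.8055.
Field (20°×10°, letters A–R): 35.8225/20 → 1 → B, 53.8055/10 → 5 → F; chars BF.
Square (2°×1°, digits 0–9): 15.8225/2 → 7, 3.8055/1 → 3; chars 73.
Subsquare (5′×2.5′, letters a–x): 1.8225/0.0833333 → 21 → v, 0.8055/0.0416667 → 19 → t; chars vt.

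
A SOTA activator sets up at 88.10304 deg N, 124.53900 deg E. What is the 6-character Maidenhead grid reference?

Shift to the Maidenhead origin (180°W, 90°S): lon 304.5390, lat 178.1030.
Field: lon ⌊304.5390/20⌋ = 15 → P; lat ⌊178.1030/10⌋ = 17 → R.
Square: lon ⌊4.5390/2⌋ = 2; lat ⌊8.1030/1⌋ = 8.
Subsquare: lon ⌊0.5390/0.0833333⌋ = 6 → g; lat ⌊0.1030/0.0416667⌋ = 2 → c.

PR28gc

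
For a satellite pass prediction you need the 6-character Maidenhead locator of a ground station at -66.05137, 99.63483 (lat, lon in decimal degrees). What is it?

Offset from 180°W / 90°S: lon 279.6348°, lat 23.9486°.
Field (20°×10°, letters A–R): 279.6348/20 → 13 → N, 23.9486/10 → 2 → C; chars NC.
Square (2°×1°, digits 0–9): 19.6348/2 → 9, 3.9486/1 → 3; chars 93.
Subsquare (5′×2.5′, letters a–x): 1.6348/0.0833333 → 19 → t, 0.9486/0.0416667 → 22 → w; chars tw.

NC93tw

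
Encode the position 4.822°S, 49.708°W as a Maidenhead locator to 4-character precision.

GI55

Shift to the Maidenhead origin (180°W, 90°S): lon 130.29, lat 85.18.
Field: lon ⌊130.29/20⌋ = 6 → G; lat ⌊85.18/10⌋ = 8 → I.
Square: lon ⌊10.29/2⌋ = 5; lat ⌊5.18/1⌋ = 5.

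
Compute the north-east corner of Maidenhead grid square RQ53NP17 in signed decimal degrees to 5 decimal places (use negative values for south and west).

73.65833, 171.10000

Field R=17, Q=16: +17·20° lon, +16·10° lat → SW at lon 160°, lat 70°.
Square 5, 3: +5·2° lon, +3·1° lat → SW at lon 170°, lat 73°.
Subsquare n=13, p=15: +13·0.0833333° lon, +15·0.0416667° lat → SW at lon 171.083°, lat 73.625°.
Extended square 1, 7: +1·0.00833333° lon, +7·0.00416667° lat → SW at lon 171.092°, lat 73.6542°.
Cell spans 0.00833333° lon × 0.00416667° lat. NE corner is SW corner plus one full cell.
latitude 73.65833, longitude 171.10000.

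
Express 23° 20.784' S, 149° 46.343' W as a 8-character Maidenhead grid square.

BG56cp76

Add 180° to longitude and 90° to latitude: 30.22762, 66.65360.
Field: lon ⌊30.22762/20⌋ = 1 → B; lat ⌊66.65360/10⌋ = 6 → G.
Square: lon ⌊10.22762/2⌋ = 5; lat ⌊6.65360/1⌋ = 6.
Subsquare: lon ⌊0.22762/0.0833333⌋ = 2 → c; lat ⌊0.65360/0.0416667⌋ = 15 → p.
Extended square: lon ⌊0.06095/0.00833333⌋ = 7; lat ⌊0.02860/0.00416667⌋ = 6.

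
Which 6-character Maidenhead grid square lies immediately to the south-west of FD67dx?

FD67cw

Longitude subsquare d = 3; −1 → 2 = c.
Latitude subsquare x = 23; −1 → 22 = w.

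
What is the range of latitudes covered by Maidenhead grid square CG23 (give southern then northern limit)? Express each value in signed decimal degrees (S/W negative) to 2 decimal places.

-27.00, -26.00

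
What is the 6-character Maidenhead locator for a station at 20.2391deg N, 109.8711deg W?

DL50bf

Offset from 180°W / 90°S: lon 70.1289°, lat 110.2391°.
Field (20°×10°, letters A–R): lon ⌊70.1289/20⌋ = 3 → D; lat ⌊110.2391/10⌋ = 11 → L.
Square (2°×1°, digits 0–9): lon ⌊10.1289/2⌋ = 5; lat ⌊0.2391/1⌋ = 0.
Subsquare (5′×2.5′, letters a–x): lon ⌊0.1289/0.0833333⌋ = 1 → b; lat ⌊0.2391/0.0416667⌋ = 5 → f.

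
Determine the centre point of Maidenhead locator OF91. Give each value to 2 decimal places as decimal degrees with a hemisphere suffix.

38.50° S, 119.00° E

Field O=14, F=5: +14·20° lon, +5·10° lat → SW at lon 100°, lat -40°.
Square 9, 1: +9·2° lon, +1·1° lat → SW at lon 118°, lat -39°.
Cell spans 2° lon × 1° lat. Centre is SW corner plus half of each.
latitude 38.50° S, longitude 119.00° E.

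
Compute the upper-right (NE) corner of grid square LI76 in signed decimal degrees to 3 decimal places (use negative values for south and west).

-3.000, 56.000

Field L=11, I=8: +11·20° lon, +8·10° lat → SW at lon 40°, lat -10°.
Square 7, 6: +7·2° lon, +6·1° lat → SW at lon 54°, lat -4°.
Cell spans 2° lon × 1° lat. NE corner is SW corner plus one full cell.
latitude -3.000, longitude 56.000.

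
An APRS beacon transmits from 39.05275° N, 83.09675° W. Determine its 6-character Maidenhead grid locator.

EM89kb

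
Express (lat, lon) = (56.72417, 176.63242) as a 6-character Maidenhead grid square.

Shift to the Maidenhead origin (180°W, 90°S): lon 356.6324, lat 146.7242.
Field: lon ⌊356.6324/20⌋ = 17 → R; lat ⌊146.7242/10⌋ = 14 → O.
Square: lon ⌊16.6324/2⌋ = 8; lat ⌊6.7242/1⌋ = 6.
Subsquare: lon ⌊0.6324/0.0833333⌋ = 7 → h; lat ⌊0.7242/0.0416667⌋ = 17 → r.

RO86hr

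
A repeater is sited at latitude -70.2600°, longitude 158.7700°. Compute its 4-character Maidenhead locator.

QB99

Shift to the Maidenhead origin (180°W, 90°S): lon 338.77, lat 19.74.
Field: lon ⌊338.77/20⌋ = 16 → Q; lat ⌊19.74/10⌋ = 1 → B.
Square: lon ⌊18.77/2⌋ = 9; lat ⌊9.74/1⌋ = 9.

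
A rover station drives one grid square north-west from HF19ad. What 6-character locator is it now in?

HF09xe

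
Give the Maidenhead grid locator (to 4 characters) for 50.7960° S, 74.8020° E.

MD79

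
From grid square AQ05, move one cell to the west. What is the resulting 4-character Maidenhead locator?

Longitude square 0; −1 → -1, wraps to 9, carry into field.
Longitude field A = 0; −1 → -1, wraps to 17 = R, wrapping around the antimeridian.
The latitude characters are unchanged.

RQ95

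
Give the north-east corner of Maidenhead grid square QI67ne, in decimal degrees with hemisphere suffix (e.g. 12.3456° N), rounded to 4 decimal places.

2.7917° S, 153.1667° E

Field Q=16, I=8: +16·20° lon, +8·10° lat → SW at lon 140°, lat -10°.
Square 6, 7: +6·2° lon, +7·1° lat → SW at lon 152°, lat -3°.
Subsquare n=13, e=4: +13·0.0833333° lon, +4·0.0416667° lat → SW at lon 153.083°, lat -2.83333°.
Cell spans 0.0833333° lon × 0.0416667° lat. NE corner is SW corner plus one full cell.
latitude 2.7917° S, longitude 153.1667° E.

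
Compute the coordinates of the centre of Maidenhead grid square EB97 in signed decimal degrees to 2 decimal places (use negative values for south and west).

-72.50, -81.00

Field E=4, B=1: +4·20° lon, +1·10° lat → SW at lon -100°, lat -80°.
Square 9, 7: +9·2° lon, +7·1° lat → SW at lon -82°, lat -73°.
Cell spans 2° lon × 1° lat. Centre is SW corner plus half of each.
latitude -72.50, longitude -81.00.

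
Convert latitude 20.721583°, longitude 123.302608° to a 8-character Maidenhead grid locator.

Add 180° to longitude and 90° to latitude: 303.30261, 110.72158.
Field (20°×10°, letters A–R): lon ⌊303.30261/20⌋ = 15 → P; lat ⌊110.72158/10⌋ = 11 → L.
Square (2°×1°, digits 0–9): lon ⌊3.30261/2⌋ = 1; lat ⌊0.72158/1⌋ = 0.
Subsquare (5′×2.5′, letters a–x): lon ⌊1.30261/0.0833333⌋ = 15 → p; lat ⌊0.72158/0.0416667⌋ = 17 → r.
Extended square (30″×15″, digits 0–9): lon ⌊0.05261/0.00833333⌋ = 6; lat ⌊0.01325/0.00416667⌋ = 3.

PL10pr63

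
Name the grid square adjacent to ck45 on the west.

CK35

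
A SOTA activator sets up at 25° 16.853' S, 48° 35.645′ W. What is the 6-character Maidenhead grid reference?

Shift to the Maidenhead origin (180°W, 90°S): lon 131.4059, lat 64.7191.
Field: 131.4059/20 → 6 → G, 64.7191/10 → 6 → G; chars GG.
Square: 11.4059/2 → 5, 4.7191/1 → 4; chars 54.
Subsquare: 1.4059/0.0833333 → 16 → q, 0.7191/0.0416667 → 17 → r; chars qr.

GG54qr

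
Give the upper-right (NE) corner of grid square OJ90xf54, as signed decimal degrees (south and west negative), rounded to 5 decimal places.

Field O=14, J=9: +14·20° lon, +9·10° lat → SW at lon 100°, lat 0°.
Square 9, 0: +9·2° lon, +0·1° lat → SW at lon 118°, lat 0°.
Subsquare x=23, f=5: +23·0.0833333° lon, +5·0.0416667° lat → SW at lon 119.917°, lat 0.208333°.
Extended square 5, 4: +5·0.00833333° lon, +4·0.00416667° lat → SW at lon 119.958°, lat 0.225°.
Cell spans 0.00833333° lon × 0.00416667° lat. NE corner is SW corner plus one full cell.
latitude 0.22917, longitude 119.96667.

0.22917, 119.96667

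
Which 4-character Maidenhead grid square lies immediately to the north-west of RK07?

QK98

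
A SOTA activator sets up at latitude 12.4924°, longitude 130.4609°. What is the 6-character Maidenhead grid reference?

PK52fl

Shift to the Maidenhead origin (180°W, 90°S): lon 310.4609, lat 102.4924.
Field: 310.4609/20 → 15 → P, 102.4924/10 → 10 → K; chars PK.
Square: 10.4609/2 → 5, 2.4924/1 → 2; chars 52.
Subsquare: 0.4609/0.0833333 → 5 → f, 0.4924/0.0416667 → 11 → l; chars fl.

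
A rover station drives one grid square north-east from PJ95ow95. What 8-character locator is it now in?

PJ95pw06

Longitude extended square 9; +1 → 10, wraps to 0, carry into subsquare.
Longitude subsquare o = 14; +1 → 15 = p.
Latitude extended square 5; +1 → 6.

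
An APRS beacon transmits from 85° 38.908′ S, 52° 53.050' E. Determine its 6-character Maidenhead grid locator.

LA64ki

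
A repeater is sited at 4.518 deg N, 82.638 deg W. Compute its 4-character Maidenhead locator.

EJ84

Shift to the Maidenhead origin (180°W, 90°S): lon 97.36, lat 94.52.
Field (20°×10°, letters A–R): 97.36/20 → 4 → E, 94.52/10 → 9 → J; chars EJ.
Square (2°×1°, digits 0–9): 17.36/2 → 8, 4.52/1 → 4; chars 84.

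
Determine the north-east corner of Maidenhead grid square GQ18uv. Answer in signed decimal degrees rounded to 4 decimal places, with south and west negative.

78.9167, -56.2500

Field G=6, Q=16: +6·20° lon, +16·10° lat → SW at lon -60°, lat 70°.
Square 1, 8: +1·2° lon, +8·1° lat → SW at lon -58°, lat 78°.
Subsquare u=20, v=21: +20·0.0833333° lon, +21·0.0416667° lat → SW at lon -56.3333°, lat 78.875°.
Cell spans 0.0833333° lon × 0.0416667° lat. NE corner is SW corner plus one full cell.
latitude 78.9167, longitude -56.2500.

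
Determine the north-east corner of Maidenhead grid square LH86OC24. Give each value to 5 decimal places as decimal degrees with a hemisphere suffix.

13.89583° S, 57.19167° E

Field L=11, H=7: +11·20° lon, +7·10° lat → SW at lon 40°, lat -20°.
Square 8, 6: +8·2° lon, +6·1° lat → SW at lon 56°, lat -14°.
Subsquare o=14, c=2: +14·0.0833333° lon, +2·0.0416667° lat → SW at lon 57.1667°, lat -13.9167°.
Extended square 2, 4: +2·0.00833333° lon, +4·0.00416667° lat → SW at lon 57.1833°, lat -13.9°.
Cell spans 0.00833333° lon × 0.00416667° lat. NE corner is SW corner plus one full cell.
latitude 13.89583° S, longitude 57.19167° E.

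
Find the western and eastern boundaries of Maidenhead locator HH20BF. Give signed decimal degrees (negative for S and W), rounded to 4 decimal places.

Field H=7, H=7: +7·20° lon, +7·10° lat → SW at lon -40°, lat -20°.
Square 2, 0: +2·2° lon, +0·1° lat → SW at lon -36°, lat -20°.
Subsquare b=1, f=5: +1·0.0833333° lon, +5·0.0416667° lat → SW at lon -35.9167°, lat -19.7917°.
Cell spans 0.0833333° lon × 0.0416667° lat.
west -35.9167, east -35.8333.

-35.9167, -35.8333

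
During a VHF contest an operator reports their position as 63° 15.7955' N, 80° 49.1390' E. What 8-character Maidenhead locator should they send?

NP03jg83

Add 180° to longitude and 90° to latitude: 260.81898, 153.26326.
Field: 260.81898/20 → 13 → N, 153.26326/10 → 15 → P; chars NP.
Square: 0.81898/2 → 0, 3.26326/1 → 3; chars 03.
Subsquare: 0.81898/0.0833333 → 9 → j, 0.26326/0.0416667 → 6 → g; chars jg.
Extended square: 0.06898/0.00833333 → 8, 0.01326/0.00416667 → 3; chars 83.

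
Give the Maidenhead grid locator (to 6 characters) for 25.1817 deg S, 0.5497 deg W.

IG94rt

Add 180° to longitude and 90° to latitude: 179.4503, 64.8183.
Field: lon ⌊179.4503/20⌋ = 8 → I; lat ⌊64.8183/10⌋ = 6 → G.
Square: lon ⌊19.4503/2⌋ = 9; lat ⌊4.8183/1⌋ = 4.
Subsquare: lon ⌊1.4503/0.0833333⌋ = 17 → r; lat ⌊0.8183/0.0416667⌋ = 19 → t.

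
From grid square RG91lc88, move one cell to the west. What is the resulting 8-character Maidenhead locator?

RG91lc78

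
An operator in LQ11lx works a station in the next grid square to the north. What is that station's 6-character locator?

LQ12la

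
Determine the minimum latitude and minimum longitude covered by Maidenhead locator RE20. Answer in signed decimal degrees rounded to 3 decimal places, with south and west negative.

Field R=17, E=4: +17·20° lon, +4·10° lat → SW at lon 160°, lat -50°.
Square 2, 0: +2·2° lon, +0·1° lat → SW at lon 164°, lat -50°.
latitude -50.000, longitude 164.000.

-50.000, 164.000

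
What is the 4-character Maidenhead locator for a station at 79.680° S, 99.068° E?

NB90

Shift to the Maidenhead origin (180°W, 90°S): lon 279.07, lat 10.32.
Field: lon ⌊279.07/20⌋ = 13 → N; lat ⌊10.32/10⌋ = 1 → B.
Square: lon ⌊19.07/2⌋ = 9; lat ⌊0.32/1⌋ = 0.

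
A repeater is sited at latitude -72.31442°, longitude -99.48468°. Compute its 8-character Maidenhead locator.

EB07gq14

Add 180° to longitude and 90° to latitude: 80.51532, 17.68558.
Field (20°×10°, letters A–R): 80.51532/20 → 4 → E, 17.68558/10 → 1 → B; chars EB.
Square (2°×1°, digits 0–9): 0.51532/2 → 0, 7.68558/1 → 7; chars 07.
Subsquare (5′×2.5′, letters a–x): 0.51532/0.0833333 → 6 → g, 0.68558/0.0416667 → 16 → q; chars gq.
Extended square (30″×15″, digits 0–9): 0.01532/0.00833333 → 1, 0.01891/0.00416667 → 4; chars 14.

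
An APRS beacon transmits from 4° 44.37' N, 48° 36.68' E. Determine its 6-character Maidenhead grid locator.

Offset from 180°W / 90°S: lon 228.6113°, lat 94.7395°.
Field: 228.6113/20 → 11 → L, 94.7395/10 → 9 → J; chars LJ.
Square: 8.6113/2 → 4, 4.7395/1 → 4; chars 44.
Subsquare: 0.6113/0.0833333 → 7 → h, 0.7395/0.0416667 → 17 → r; chars hr.

LJ44hr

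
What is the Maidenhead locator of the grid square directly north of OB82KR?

OB82ks

Latitude subsquare r = 17; +1 → 18 = s.
The longitude characters are unchanged.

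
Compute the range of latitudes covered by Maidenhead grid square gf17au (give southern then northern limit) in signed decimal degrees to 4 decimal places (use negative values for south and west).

-32.1667, -32.1250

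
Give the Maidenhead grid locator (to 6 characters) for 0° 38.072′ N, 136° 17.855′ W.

CJ10up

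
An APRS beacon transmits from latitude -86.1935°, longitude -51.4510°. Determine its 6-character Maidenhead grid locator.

Shift to the Maidenhead origin (180°W, 90°S): lon 128.5490, lat 3.8065.
Field (20°×10°, letters A–R): 128.5490/20 → 6 → G, 3.8065/10 → 0 → A; chars GA.
Square (2°×1°, digits 0–9): 8.5490/2 → 4, 3.8065/1 → 3; chars 43.
Subsquare (5′×2.5′, letters a–x): 0.5490/0.0833333 → 6 → g, 0.8065/0.0416667 → 19 → t; chars gt.

GA43gt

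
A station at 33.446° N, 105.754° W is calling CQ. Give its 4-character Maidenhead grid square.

DM73

Shift to the Maidenhead origin (180°W, 90°S): lon 74.25, lat 123.45.
Field: lon ⌊74.25/20⌋ = 3 → D; lat ⌊123.45/10⌋ = 12 → M.
Square: lon ⌊14.25/2⌋ = 7; lat ⌊3.45/1⌋ = 3.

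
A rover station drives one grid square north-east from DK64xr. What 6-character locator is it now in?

Longitude subsquare x = 23; +1 → 24, wraps to 0 = a, carry into square.
Longitude square 6; +1 → 7.
Latitude subsquare r = 17; +1 → 18 = s.

DK74as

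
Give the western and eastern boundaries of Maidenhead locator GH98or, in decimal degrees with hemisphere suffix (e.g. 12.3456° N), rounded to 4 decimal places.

Field G=6, H=7: +6·20° lon, +7·10° lat → SW at lon -60°, lat -20°.
Square 9, 8: +9·2° lon, +8·1° lat → SW at lon -42°, lat -12°.
Subsquare o=14, r=17: +14·0.0833333° lon, +17·0.0416667° lat → SW at lon -40.8333°, lat -11.2917°.
Cell spans 0.0833333° lon × 0.0416667° lat.
west 40.8333° W, east 40.7500° W.

40.8333° W, 40.7500° W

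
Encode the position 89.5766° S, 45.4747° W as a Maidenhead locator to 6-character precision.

GA70gk

Add 180° to longitude and 90° to latitude: 134.5253, 0.4234.
Field: 134.5253/20 → 6 → G, 0.4234/10 → 0 → A; chars GA.
Square: 14.5253/2 → 7, 0.4234/1 → 0; chars 70.
Subsquare: 0.5253/0.0833333 → 6 → g, 0.4234/0.0416667 → 10 → k; chars gk.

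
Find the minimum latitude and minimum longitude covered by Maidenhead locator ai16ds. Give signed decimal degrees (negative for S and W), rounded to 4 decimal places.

Field A=0, I=8: +0·20° lon, +8·10° lat → SW at lon -180°, lat -10°.
Square 1, 6: +1·2° lon, +6·1° lat → SW at lon -178°, lat -4°.
Subsquare d=3, s=18: +3·0.0833333° lon, +18·0.0416667° lat → SW at lon -177.75°, lat -3.25°.
latitude -3.2500, longitude -177.7500.

-3.2500, -177.7500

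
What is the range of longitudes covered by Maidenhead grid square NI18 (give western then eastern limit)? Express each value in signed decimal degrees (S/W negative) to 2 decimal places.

82.00, 84.00

Field N=13, I=8: +13·20° lon, +8·10° lat → SW at lon 80°, lat -10°.
Square 1, 8: +1·2° lon, +8·1° lat → SW at lon 82°, lat -2°.
Cell spans 2° lon × 1° lat.
west 82.00, east 84.00.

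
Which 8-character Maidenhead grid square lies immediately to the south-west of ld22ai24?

Longitude extended square 2; −1 → 1.
Latitude extended square 4; −1 → 3.

LD22ai13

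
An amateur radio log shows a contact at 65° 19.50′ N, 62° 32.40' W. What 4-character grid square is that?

Shift to the Maidenhead origin (180°W, 90°S): lon 117.46, lat 155.32.
Field (20°×10°, letters A–R): 117.46/20 → 5 → F, 155.32/10 → 15 → P; chars FP.
Square (2°×1°, digits 0–9): 17.46/2 → 8, 5.32/1 → 5; chars 85.

FP85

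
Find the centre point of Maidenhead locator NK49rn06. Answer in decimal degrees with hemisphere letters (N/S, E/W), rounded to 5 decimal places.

19.56875° N, 89.42083° E

Field N=13, K=10: +13·20° lon, +10·10° lat → SW at lon 80°, lat 10°.
Square 4, 9: +4·2° lon, +9·1° lat → SW at lon 88°, lat 19°.
Subsquare r=17, n=13: +17·0.0833333° lon, +13·0.0416667° lat → SW at lon 89.4167°, lat 19.5417°.
Extended square 0, 6: +0·0.00833333° lon, +6·0.00416667° lat → SW at lon 89.4167°, lat 19.5667°.
Cell spans 0.00833333° lon × 0.00416667° lat. Centre is SW corner plus half of each.
latitude 19.56875° N, longitude 89.42083° E.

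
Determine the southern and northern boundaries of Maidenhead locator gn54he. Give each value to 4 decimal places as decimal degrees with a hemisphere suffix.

44.1667° N, 44.2083° N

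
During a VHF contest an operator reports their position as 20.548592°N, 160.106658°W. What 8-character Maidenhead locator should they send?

AL90wn71

Shift to the Maidenhead origin (180°W, 90°S): lon 19.89334, lat 110.54859.
Field: 19.89334/20 → 0 → A, 110.54859/10 → 11 → L; chars AL.
Square: 19.89334/2 → 9, 0.54859/1 → 0; chars 90.
Subsquare: 1.89334/0.0833333 → 22 → w, 0.54859/0.0416667 → 13 → n; chars wn.
Extended square: 0.06001/0.00833333 → 7, 0.00693/0.00416667 → 1; chars 71.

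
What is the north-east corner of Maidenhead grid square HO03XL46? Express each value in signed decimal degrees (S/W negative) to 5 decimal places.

53.48750, -38.04167

Field H=7, O=14: +7·20° lon, +14·10° lat → SW at lon -40°, lat 50°.
Square 0, 3: +0·2° lon, +3·1° lat → SW at lon -40°, lat 53°.
Subsquare x=23, l=11: +23·0.0833333° lon, +11·0.0416667° lat → SW at lon -38.0833°, lat 53.4583°.
Extended square 4, 6: +4·0.00833333° lon, +6·0.00416667° lat → SW at lon -38.05°, lat 53.4833°.
Cell spans 0.00833333° lon × 0.00416667° lat. NE corner is SW corner plus one full cell.
latitude 53.48750, longitude -38.04167.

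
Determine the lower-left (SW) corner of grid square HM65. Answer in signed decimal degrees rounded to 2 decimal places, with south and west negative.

35.00, -28.00

Field H=7, M=12: +7·20° lon, +12·10° lat → SW at lon -40°, lat 30°.
Square 6, 5: +6·2° lon, +5·1° lat → SW at lon -28°, lat 35°.
latitude 35.00, longitude -28.00.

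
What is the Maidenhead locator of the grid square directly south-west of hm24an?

HM14xm

Longitude subsquare a = 0; −1 → -1, wraps to 23 = x, carry into square.
Longitude square 2; −1 → 1.
Latitude subsquare n = 13; −1 → 12 = m.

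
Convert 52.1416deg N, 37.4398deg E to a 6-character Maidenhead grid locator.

KO82rd

Add 180° to longitude and 90° to latitude: 217.4398, 142.1416.
Field: 217.4398/20 → 10 → K, 142.1416/10 → 14 → O; chars KO.
Square: 17.4398/2 → 8, 2.1416/1 → 2; chars 82.
Subsquare: 1.4398/0.0833333 → 17 → r, 0.1416/0.0416667 → 3 → d; chars rd.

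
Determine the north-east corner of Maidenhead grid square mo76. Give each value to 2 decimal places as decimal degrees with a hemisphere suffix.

57.00° N, 76.00° E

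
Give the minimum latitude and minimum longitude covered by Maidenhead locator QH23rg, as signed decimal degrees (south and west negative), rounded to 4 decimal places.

Field Q=16, H=7: +16·20° lon, +7·10° lat → SW at lon 140°, lat -20°.
Square 2, 3: +2·2° lon, +3·1° lat → SW at lon 144°, lat -17°.
Subsquare r=17, g=6: +17·0.0833333° lon, +6·0.0416667° lat → SW at lon 145.417°, lat -16.75°.
latitude -16.7500, longitude 145.4167.

-16.7500, 145.4167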